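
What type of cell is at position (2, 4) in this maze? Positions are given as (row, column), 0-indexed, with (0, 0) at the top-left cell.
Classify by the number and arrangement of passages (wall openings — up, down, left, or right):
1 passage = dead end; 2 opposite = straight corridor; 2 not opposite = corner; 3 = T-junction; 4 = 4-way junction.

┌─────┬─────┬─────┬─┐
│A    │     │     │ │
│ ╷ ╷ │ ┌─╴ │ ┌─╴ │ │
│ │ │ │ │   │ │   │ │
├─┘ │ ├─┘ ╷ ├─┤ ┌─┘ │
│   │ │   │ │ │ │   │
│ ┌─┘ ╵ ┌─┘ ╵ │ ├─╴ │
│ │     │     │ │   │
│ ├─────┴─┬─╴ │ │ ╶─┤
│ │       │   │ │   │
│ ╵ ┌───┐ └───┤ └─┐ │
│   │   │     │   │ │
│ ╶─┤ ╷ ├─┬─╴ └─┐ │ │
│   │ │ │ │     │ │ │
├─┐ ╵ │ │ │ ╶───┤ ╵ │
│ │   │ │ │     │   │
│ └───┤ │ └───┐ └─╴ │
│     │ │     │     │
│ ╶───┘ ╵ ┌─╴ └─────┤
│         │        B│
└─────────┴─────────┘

Checking cell at (2, 4):
Number of passages: 2
Cell type: corner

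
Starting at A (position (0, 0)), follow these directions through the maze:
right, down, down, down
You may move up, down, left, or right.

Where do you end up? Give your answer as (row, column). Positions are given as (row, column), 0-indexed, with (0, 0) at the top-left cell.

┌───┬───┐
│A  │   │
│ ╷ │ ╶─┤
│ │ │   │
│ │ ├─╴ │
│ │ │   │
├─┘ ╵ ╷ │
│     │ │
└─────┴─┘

Following directions step by step:
Start: (0, 0)
  right: (0, 0) → (0, 1)
  down: (0, 1) → (1, 1)
  down: (1, 1) → (2, 1)
  down: (2, 1) → (3, 1)
Final position: (3, 1)

Path taken:

┌───┬───┐
│A ↓│   │
│ ╷ │ ╶─┤
│ │↓│   │
│ │ ├─╴ │
│ │↓│   │
├─┘ ╵ ╷ │
│  B  │ │
└─────┴─┘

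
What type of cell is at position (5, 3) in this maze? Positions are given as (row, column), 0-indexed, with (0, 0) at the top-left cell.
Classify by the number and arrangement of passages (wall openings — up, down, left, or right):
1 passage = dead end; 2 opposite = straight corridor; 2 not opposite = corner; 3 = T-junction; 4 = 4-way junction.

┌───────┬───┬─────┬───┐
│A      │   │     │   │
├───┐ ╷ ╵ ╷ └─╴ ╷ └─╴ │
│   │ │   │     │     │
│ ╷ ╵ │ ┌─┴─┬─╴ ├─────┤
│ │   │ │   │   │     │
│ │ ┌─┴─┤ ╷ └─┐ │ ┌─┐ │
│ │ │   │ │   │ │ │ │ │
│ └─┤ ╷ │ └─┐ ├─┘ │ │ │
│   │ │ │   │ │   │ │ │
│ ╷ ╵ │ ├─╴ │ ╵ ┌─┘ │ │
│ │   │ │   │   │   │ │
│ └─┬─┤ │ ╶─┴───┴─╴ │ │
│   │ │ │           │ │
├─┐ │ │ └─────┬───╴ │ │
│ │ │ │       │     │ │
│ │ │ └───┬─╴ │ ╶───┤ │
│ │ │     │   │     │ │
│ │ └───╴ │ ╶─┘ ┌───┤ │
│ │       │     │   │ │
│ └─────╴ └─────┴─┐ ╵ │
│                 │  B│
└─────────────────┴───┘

Checking cell at (5, 3):
Number of passages: 2
Cell type: straight corridor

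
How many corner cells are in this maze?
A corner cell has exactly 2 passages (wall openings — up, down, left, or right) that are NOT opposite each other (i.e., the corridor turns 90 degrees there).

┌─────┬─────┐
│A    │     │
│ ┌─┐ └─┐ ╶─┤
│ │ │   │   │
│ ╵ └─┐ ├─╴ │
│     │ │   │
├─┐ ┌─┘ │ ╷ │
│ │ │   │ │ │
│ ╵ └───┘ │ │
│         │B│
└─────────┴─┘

Counting corner cells (2 non-opposite passages):
Total corners: 11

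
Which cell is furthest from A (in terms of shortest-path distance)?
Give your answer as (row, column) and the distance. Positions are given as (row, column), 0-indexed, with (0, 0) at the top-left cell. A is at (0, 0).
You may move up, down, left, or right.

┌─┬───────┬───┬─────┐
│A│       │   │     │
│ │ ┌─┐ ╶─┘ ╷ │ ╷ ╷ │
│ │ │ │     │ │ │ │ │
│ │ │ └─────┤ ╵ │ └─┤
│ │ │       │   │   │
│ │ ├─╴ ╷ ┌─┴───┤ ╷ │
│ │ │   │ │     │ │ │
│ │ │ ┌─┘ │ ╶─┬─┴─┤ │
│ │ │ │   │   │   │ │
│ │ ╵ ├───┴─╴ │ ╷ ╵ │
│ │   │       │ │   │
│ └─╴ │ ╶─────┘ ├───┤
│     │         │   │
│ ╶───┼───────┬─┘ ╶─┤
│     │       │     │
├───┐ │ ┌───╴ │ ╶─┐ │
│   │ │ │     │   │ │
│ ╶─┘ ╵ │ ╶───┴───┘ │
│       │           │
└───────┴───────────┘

Computing BFS distances from A to all cells:
Furthest cell: (3, 7)
Distance: 52 steps

Path from A to the furthest cell:

┌─┬───────┬───┬─────┐
│A│↱ → ↓  │↱ ↓│↱ ↓  │
│ │ ┌─┐ ╶─┘ ╷ │ ╷ ╷ │
│↓│↑│ │↳ → ↑│↓│↑│↓│ │
│ │ │ └─────┤ ╵ │ └─┤
│↓│↑│       │↳ ↑│↳ ↓│
│ │ ├─╴ ╷ ┌─┴───┤ ╷ │
│↓│↑│   │ │↱ → B│ │↓│
│ │ │ ┌─┘ │ ╶─┬─┴─┤ │
│↓│↑│ │   │↑ ↰│↓ ↰│↓│
│ │ ╵ ├───┴─╴ │ ╷ ╵ │
│↓│↑ ↰│↱ → → ↑│↓│↑ ↲│
│ └─╴ │ ╶─────┘ ├───┤
│↳ → ↑│↑ ← ← ← ↲│   │
│ ╶───┼───────┬─┘ ╶─┤
│     │       │     │
├───┐ │ ┌───╴ │ ╶─┐ │
│   │ │ │     │   │ │
│ ╶─┘ ╵ │ ╶───┴───┘ │
│       │           │
└───────┴───────────┘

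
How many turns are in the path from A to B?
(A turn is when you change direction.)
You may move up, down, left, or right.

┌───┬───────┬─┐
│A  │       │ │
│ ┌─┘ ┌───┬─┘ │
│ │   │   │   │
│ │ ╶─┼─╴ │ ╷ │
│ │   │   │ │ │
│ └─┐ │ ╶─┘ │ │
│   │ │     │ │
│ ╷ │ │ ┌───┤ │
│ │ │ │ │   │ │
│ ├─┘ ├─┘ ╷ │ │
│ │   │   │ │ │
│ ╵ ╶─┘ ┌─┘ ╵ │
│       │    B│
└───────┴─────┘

Directions: down, down, down, down, down, down, right, right, right, up, right, up, right, down, down, right
Number of turns: 7

Solution:

┌───┬───────┬─┐
│A  │       │ │
│ ┌─┘ ┌───┬─┘ │
│↓│   │   │   │
│ │ ╶─┼─╴ │ ╷ │
│↓│   │   │ │ │
│ └─┐ │ ╶─┘ │ │
│↓  │ │     │ │
│ ╷ │ │ ┌───┤ │
│↓│ │ │ │↱ ↓│ │
│ ├─┘ ├─┘ ╷ │ │
│↓│   │↱ ↑│↓│ │
│ ╵ ╶─┘ ┌─┘ ╵ │
│↳ → → ↑│  ↳ B│
└───────┴─────┘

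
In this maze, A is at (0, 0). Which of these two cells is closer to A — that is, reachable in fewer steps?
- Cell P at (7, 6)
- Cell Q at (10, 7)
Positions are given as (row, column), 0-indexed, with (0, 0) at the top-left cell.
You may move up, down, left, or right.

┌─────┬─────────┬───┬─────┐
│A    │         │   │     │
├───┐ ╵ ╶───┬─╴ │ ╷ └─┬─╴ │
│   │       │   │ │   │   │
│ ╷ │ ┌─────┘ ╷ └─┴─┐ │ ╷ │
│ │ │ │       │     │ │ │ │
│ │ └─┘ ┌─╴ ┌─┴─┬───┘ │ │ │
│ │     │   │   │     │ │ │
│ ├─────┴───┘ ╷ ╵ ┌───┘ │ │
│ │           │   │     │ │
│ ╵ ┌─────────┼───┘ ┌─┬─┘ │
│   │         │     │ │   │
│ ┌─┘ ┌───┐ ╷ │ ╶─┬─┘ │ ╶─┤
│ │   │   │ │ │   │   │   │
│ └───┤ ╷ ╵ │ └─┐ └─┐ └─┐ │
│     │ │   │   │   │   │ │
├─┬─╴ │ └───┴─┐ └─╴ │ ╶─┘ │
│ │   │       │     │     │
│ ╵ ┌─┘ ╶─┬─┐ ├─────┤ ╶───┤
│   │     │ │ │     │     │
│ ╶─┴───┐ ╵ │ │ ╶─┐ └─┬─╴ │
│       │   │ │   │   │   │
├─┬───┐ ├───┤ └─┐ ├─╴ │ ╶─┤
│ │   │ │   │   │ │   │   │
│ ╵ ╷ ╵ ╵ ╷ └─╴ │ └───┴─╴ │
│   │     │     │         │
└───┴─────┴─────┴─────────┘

Shortest path A → P at (7, 6): 63 steps
Shortest path A → Q at (10, 7): 107 steps

P is closer (63 steps vs 107 steps).

Path to P:

┌─────┬─────────┬───┬─────┐
│A → ↓│↱ → → → ↓│   │     │
├───┐ ╵ ╶───┬─╴ │ ╷ └─┬─╴ │
│↓ ↰│↳ ↑    │↓ ↲│ │   │   │
│ ╷ │ ┌─────┘ ╷ └─┴─┐ │ ╷ │
│↓│↑│ │↓ ← ← ↲│     │ │ │ │
│ │ └─┘ ┌─╴ ┌─┴─┬───┘ │ │ │
│↓│↑ ← ↲│   │   │     │ │ │
│ ├─────┴───┘ ╷ ╵ ┌───┘ │ │
│↓│           │   │     │ │
│ ╵ ┌─────────┼───┘ ┌─┬─┘ │
│↓  │      ↱ ↓│     │ │   │
│ ┌─┘ ┌───┐ ╷ │ ╶─┬─┘ │ ╶─┤
│↓│   │↱ ↓│↑│↓│   │   │   │
│ └───┤ ╷ ╵ │ └─┐ └─┐ └─┐ │
│↳ → ↓│↑│↳ ↑│P  │   │   │ │
├─┬─╴ │ └───┴─┐ └─╴ │ ╶─┘ │
│ │↓ ↲│↑ ← ← ↰│     │     │
│ ╵ ┌─┘ ╶─┬─┐ ├─────┤ ╶───┤
│↓ ↲│     │ │↑│     │     │
│ ╶─┴───┐ ╵ │ │ ╶─┐ └─┬─╴ │
│↳ → → ↓│   │↑│   │   │   │
├─┬───┐ ├───┤ └─┐ ├─╴ │ ╶─┤
│ │   │↓│↱ ↓│↑ ↰│ │   │   │
│ ╵ ╷ ╵ ╵ ╷ └─╴ │ └───┴─╴ │
│   │  ↳ ↑│↳ → ↑│         │
└───┴─────┴─────┴─────────┘

Path to Q:

┌─────┬─────────┬───┬─────┐
│A → ↓│↱ → → → ↓│   │     │
├───┐ ╵ ╶───┬─╴ │ ╷ └─┬─╴ │
│↓ ↰│↳ ↑    │↓ ↲│ │   │↱ ↓│
│ ╷ │ ┌─────┘ ╷ └─┴─┐ │ ╷ │
│↓│↑│ │↓ ← ← ↲│     │ │↑│↓│
│ │ └─┘ ┌─╴ ┌─┴─┬───┘ │ │ │
│↓│↑ ← ↲│   │   │     │↑│↓│
│ ├─────┴───┘ ╷ ╵ ┌───┘ │ │
│↓│           │   │↱ → ↑│↓│
│ ╵ ┌─────────┼───┘ ┌─┬─┘ │
│↓  │      ↱ ↓│↱ → ↑│ │↓ ↲│
│ ┌─┘ ┌───┐ ╷ │ ╶─┬─┘ │ ╶─┤
│↓│   │↱ ↓│↑│↓│↑ ↰│   │↳ ↓│
│ └───┤ ╷ ╵ │ └─┐ └─┐ └─┐ │
│↳ → ↓│↑│↳ ↑│↳ ↓│↑ ↰│   │↓│
├─┬─╴ │ └───┴─┐ └─╴ │ ╶─┘ │
│ │↓ ↲│↑ ← ← ↰│↳ → ↑│↓ ← ↲│
│ ╵ ┌─┘ ╶─┬─┐ ├─────┤ ╶───┤
│↓ ↲│     │ │↑│     │↳ → ↓│
│ ╶─┴───┐ ╵ │ │ ╶─┐ └─┬─╴ │
│↳ → → ↓│   │↑│Q ↰│   │↓ ↲│
├─┬───┐ ├───┤ └─┐ ├─╴ │ ╶─┤
│ │   │↓│↱ ↓│↑ ↰│↑│   │↳ ↓│
│ ╵ ╷ ╵ ╵ ╷ └─╴ │ └───┴─╴ │
│   │  ↳ ↑│↳ → ↑│↑ ← ← ← ↲│
└───┴─────┴─────┴─────────┘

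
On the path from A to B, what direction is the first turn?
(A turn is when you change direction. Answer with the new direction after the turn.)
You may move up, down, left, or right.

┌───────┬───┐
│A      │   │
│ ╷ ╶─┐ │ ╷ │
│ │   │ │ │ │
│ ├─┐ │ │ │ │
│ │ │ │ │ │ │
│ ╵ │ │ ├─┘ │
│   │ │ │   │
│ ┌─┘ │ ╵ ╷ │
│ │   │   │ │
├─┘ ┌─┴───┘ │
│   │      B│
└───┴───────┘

Directions: right, right, right, down, down, down, down, right, up, right, down, down
First turn direction: down

Solution:

┌───────┬───┐
│A → → ↓│   │
│ ╷ ╶─┐ │ ╷ │
│ │   │↓│ │ │
│ ├─┐ │ │ │ │
│ │ │ │↓│ │ │
│ ╵ │ │ ├─┘ │
│   │ │↓│↱ ↓│
│ ┌─┘ │ ╵ ╷ │
│ │   │↳ ↑│↓│
├─┘ ┌─┴───┘ │
│   │      B│
└───┴───────┘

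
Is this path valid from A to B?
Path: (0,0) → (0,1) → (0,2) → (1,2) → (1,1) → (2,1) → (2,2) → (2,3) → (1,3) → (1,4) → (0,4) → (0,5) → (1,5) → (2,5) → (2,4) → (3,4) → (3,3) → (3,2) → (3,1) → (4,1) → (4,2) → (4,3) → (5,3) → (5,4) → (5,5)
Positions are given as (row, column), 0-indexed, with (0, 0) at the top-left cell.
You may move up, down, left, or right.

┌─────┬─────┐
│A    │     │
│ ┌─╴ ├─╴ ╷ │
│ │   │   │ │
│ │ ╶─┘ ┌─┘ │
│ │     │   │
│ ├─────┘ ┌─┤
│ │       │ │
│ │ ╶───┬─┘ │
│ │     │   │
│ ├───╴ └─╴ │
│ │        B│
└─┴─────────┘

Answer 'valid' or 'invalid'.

Checking path validity:
Result: All consecutive moves are passable.

valid

Correct solution:

┌─────┬─────┐
│A → ↓│  ↱ ↓│
│ ┌─╴ ├─╴ ╷ │
│ │↓ ↲│↱ ↑│↓│
│ │ ╶─┘ ┌─┘ │
│ │↳ → ↑│↓ ↲│
│ ├─────┘ ┌─┤
│ │↓ ← ← ↲│ │
│ │ ╶───┬─┘ │
│ │↳ → ↓│   │
│ ├───╴ └─╴ │
│ │    ↳ → B│
└─┴─────────┘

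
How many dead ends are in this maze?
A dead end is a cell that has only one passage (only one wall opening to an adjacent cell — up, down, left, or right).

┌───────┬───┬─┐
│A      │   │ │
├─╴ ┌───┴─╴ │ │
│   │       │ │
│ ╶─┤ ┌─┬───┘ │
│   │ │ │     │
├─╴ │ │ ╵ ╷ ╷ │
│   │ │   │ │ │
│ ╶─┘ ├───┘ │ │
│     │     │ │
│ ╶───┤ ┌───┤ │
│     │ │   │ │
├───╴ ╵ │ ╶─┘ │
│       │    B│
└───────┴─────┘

Checking each cell for number of passages:

Dead ends found at positions:
  (0, 0)
  (0, 3)
  (0, 4)
  (0, 6)
  (2, 3)
  (5, 5)
  (6, 0)
Total dead ends: 7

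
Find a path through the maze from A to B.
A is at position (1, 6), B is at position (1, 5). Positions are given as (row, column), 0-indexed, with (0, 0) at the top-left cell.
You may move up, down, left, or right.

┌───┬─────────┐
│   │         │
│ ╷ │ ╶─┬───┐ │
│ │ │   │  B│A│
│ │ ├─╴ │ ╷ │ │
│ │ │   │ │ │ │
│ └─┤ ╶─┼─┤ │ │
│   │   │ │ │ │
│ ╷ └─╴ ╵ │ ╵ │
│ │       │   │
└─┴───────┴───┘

Finding the shortest path from (1, 6) to (1, 5):
Path length: 7 steps
Directions: down → down → down → left → up → up → up

Solution:

┌───┬─────────┐
│   │         │
│ ╷ │ ╶─┬───┐ │
│ │ │   │  B│A│
│ │ ├─╴ │ ╷ │ │
│ │ │   │ │↑│↓│
│ └─┤ ╶─┼─┤ │ │
│   │   │ │↑│↓│
│ ╷ └─╴ ╵ │ ╵ │
│ │       │↑ ↲│
└─┴───────┴───┘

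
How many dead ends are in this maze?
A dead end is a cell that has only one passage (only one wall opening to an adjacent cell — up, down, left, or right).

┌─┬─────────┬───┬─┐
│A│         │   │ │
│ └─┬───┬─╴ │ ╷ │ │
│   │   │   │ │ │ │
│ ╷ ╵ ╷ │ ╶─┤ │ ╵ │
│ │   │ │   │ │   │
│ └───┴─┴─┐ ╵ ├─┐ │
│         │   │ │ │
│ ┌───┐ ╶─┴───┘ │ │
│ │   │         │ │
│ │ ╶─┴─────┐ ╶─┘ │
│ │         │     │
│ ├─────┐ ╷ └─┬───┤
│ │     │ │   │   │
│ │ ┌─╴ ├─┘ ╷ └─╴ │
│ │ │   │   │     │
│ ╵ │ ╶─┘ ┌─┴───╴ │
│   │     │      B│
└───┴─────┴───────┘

Checking each cell for number of passages:

Dead ends found at positions:
  (0, 0)
  (0, 1)
  (0, 8)
  (2, 3)
  (3, 4)
  (3, 7)
  (4, 2)
  (6, 4)
  (6, 7)
  (8, 5)
Total dead ends: 10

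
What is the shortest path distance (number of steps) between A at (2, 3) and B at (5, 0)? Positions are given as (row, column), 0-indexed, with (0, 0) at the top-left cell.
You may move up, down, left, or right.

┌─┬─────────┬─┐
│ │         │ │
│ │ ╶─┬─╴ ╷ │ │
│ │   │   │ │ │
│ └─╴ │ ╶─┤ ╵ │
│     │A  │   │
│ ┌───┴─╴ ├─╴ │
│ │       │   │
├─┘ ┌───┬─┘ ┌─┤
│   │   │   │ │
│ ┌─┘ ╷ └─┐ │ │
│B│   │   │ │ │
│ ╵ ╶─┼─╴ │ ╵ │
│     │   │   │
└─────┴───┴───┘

Finding path from (2, 3) to (5, 0):
Path: (2,3) → (2,4) → (3,4) → (3,3) → (3,2) → (3,1) → (4,1) → (4,0) → (5,0)
Distance: 8 steps

Solution:

┌─┬─────────┬─┐
│ │         │ │
│ │ ╶─┬─╴ ╷ │ │
│ │   │   │ │ │
│ └─╴ │ ╶─┤ ╵ │
│     │A ↓│   │
│ ┌───┴─╴ ├─╴ │
│ │↓ ← ← ↲│   │
├─┘ ┌───┬─┘ ┌─┤
│↓ ↲│   │   │ │
│ ┌─┘ ╷ └─┐ │ │
│B│   │   │ │ │
│ ╵ ╶─┼─╴ │ ╵ │
│     │   │   │
└─────┴───┴───┘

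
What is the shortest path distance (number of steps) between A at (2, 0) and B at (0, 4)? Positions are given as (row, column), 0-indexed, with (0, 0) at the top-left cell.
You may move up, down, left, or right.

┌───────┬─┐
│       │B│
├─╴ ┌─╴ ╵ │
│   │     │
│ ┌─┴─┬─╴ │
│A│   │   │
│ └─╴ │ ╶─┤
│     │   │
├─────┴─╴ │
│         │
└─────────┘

Finding path from (2, 0) to (0, 4):
Path: (2,0) → (1,0) → (1,1) → (0,1) → (0,2) → (0,3) → (1,3) → (1,4) → (0,4)
Distance: 8 steps

Solution:

┌───────┬─┐
│  ↱ → ↓│B│
├─╴ ┌─╴ ╵ │
│↱ ↑│  ↳ ↑│
│ ┌─┴─┬─╴ │
│A│   │   │
│ └─╴ │ ╶─┤
│     │   │
├─────┴─╴ │
│         │
└─────────┘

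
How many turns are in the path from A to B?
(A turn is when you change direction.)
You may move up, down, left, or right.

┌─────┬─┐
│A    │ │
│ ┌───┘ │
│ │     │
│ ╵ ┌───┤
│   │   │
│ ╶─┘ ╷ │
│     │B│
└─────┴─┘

Directions: down, down, down, right, right, up, right, down
Number of turns: 4

Solution:

┌─────┬─┐
│A    │ │
│ ┌───┘ │
│↓│     │
│ ╵ ┌───┤
│↓  │↱ ↓│
│ ╶─┘ ╷ │
│↳ → ↑│B│
└─────┴─┘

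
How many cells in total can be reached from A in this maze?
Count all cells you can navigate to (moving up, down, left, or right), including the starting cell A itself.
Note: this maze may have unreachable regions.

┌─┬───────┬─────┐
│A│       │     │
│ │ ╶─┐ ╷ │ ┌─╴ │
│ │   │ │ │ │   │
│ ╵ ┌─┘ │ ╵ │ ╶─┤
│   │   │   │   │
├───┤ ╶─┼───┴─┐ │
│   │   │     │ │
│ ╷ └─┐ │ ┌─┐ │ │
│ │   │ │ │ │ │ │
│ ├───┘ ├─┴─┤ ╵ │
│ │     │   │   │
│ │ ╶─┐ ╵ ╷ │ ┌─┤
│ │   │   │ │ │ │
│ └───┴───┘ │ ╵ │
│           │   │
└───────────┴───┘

Using BFS/flood-fill to find all reachable cells from A:
Maze size: 8 × 8 = 64 total cells
1 cell(s) are walled off and cannot be reached from A.
Reachable cells: 63

Reachable region (· marks reachable cells):

┌─┬───────┬─────┐
│A│· · · ·│· · ·│
│ │ ╶─┐ ╷ │ ┌─╴ │
│·│· ·│·│·│·│· ·│
│ ╵ ┌─┘ │ ╵ │ ╶─┤
│· ·│· ·│· ·│· ·│
├───┤ ╶─┼───┴─┐ │
│· ·│· ·│· · ·│·│
│ ╷ └─┐ │ ┌─┐ │ │
│·│· ·│·│·│ │·│·│
│ ├───┘ ├─┴─┤ ╵ │
│·│· · ·│· ·│· ·│
│ │ ╶─┐ ╵ ╷ │ ┌─┤
│·│· ·│· ·│·│·│·│
│ └───┴───┘ │ ╵ │
│· · · · · ·│· ·│
└───────────┴───┘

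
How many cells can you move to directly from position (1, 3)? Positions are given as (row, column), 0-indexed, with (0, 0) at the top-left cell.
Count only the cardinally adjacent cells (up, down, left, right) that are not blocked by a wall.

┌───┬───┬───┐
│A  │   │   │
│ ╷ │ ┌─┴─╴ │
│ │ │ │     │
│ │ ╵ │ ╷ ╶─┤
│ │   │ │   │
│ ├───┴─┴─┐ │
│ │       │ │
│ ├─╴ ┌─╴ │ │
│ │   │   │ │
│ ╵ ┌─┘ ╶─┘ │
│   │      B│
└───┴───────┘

Checking passable neighbors of (1, 3):
Neighbors: (2, 3), (1, 4)
Count: 2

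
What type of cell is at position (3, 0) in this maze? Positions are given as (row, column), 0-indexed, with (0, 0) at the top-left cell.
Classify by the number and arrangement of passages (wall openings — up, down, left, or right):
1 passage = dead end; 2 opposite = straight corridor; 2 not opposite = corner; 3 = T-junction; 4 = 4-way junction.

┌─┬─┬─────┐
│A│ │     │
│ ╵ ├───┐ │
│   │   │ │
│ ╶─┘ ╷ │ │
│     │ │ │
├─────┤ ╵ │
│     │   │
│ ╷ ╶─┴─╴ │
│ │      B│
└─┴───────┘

Checking cell at (3, 0):
Number of passages: 2
Cell type: corner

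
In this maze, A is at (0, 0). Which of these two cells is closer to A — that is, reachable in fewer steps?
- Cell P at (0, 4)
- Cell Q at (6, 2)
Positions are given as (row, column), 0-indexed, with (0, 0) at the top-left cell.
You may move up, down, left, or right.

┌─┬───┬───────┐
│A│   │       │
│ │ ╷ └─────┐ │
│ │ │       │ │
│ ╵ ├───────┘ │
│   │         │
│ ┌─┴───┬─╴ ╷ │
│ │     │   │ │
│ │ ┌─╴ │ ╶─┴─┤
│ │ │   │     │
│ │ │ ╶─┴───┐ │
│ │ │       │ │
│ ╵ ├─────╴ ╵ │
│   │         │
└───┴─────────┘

Shortest path A → P at (0, 4): 32 steps
Shortest path A → Q at (6, 2): 22 steps

Q is closer (22 steps vs 32 steps).

Path to P:

┌─┬───┬───────┐
│A│   │  P ← ↰│
│ │ ╷ └─────┐ │
│↓│ │       │↑│
│ ╵ ├───────┘ │
│↓  │      ↱ ↑│
│ ┌─┴───┬─╴ ╷ │
│↓│↱ → ↓│↱ ↑│ │
│ │ ┌─╴ │ ╶─┴─┤
│↓│↑│↓ ↲│↑ ← ↰│
│ │ │ ╶─┴───┐ │
│↓│↑│↳ → → ↓│↑│
│ ╵ ├─────╴ ╵ │
│↳ ↑│      ↳ ↑│
└───┴─────────┘

Path to Q:

┌─┬───┬───────┐
│A│   │       │
│ │ ╷ └─────┐ │
│↓│ │       │ │
│ ╵ ├───────┘ │
│↓  │         │
│ ┌─┴───┬─╴ ╷ │
│↓│↱ → ↓│   │ │
│ │ ┌─╴ │ ╶─┴─┤
│↓│↑│↓ ↲│     │
│ │ │ ╶─┴───┐ │
│↓│↑│↳ → → ↓│ │
│ ╵ ├─────╴ ╵ │
│↳ ↑│Q ← ← ↲  │
└───┴─────────┘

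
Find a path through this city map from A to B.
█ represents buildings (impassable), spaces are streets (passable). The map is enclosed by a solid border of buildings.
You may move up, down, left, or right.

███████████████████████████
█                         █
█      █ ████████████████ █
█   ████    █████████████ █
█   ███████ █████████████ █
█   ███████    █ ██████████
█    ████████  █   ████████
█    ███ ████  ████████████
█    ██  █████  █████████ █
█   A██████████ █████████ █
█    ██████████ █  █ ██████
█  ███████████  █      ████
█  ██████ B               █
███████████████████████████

Finding the shortest path from A to B:
Movement: cardinal only
Path length: 37 steps
Directions: up → up → up → left → up → up → up → up → up → right → right → right → right → right → down → down → right → right → right → down → down → right → right → down → down → right → down → right → down → down → down → down → left → left → left → left → left

Solution:

███████████████████████████
█  ↱→→→→↓                 █
█  ↑   █↓████████████████ █
█  ↑████↳→→↓█████████████ █
█  ↑███████↓█████████████ █
█  ↑███████↳→↓ █ ██████████
█  ↑↰████████↓ █   ████████
█   ↑███ ████↳↓████████████
█   ↑██  █████↳↓█████████ █
█   A██████████↓█████████ █
█    ██████████↓█  █ ██████
█  ███████████ ↓█      ████
█  ██████ B←←←←↲          █
███████████████████████████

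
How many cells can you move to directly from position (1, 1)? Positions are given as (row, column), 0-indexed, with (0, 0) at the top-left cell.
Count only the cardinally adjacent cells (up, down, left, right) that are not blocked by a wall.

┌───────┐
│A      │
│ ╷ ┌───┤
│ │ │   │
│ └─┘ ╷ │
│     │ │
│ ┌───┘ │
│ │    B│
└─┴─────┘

Checking passable neighbors of (1, 1):
Neighbors: (0, 1)
Count: 1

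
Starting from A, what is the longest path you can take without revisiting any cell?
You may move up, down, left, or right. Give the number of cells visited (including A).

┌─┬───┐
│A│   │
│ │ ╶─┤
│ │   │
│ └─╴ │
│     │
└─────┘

Finding longest simple path using DFS:
Start: (0, 0)
Longest path visits 9 cells
Path: A → down → down → right → right → up → left → up → right

Solution:

┌─┬───┐
│A│↱ B│
│ │ ╶─┤
│↓│↑ ↰│
│ └─╴ │
│↳ → ↑│
└─────┘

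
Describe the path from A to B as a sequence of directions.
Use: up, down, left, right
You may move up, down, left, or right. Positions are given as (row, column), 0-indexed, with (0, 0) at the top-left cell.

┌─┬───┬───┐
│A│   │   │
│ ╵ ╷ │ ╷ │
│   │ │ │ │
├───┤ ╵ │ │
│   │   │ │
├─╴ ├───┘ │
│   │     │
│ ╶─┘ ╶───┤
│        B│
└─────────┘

Finding the path and converting it to directions:
Path through cells: (0,0) → (1,0) → (1,1) → (0,1) → (0,2) → (1,2) → (2,2) → (2,3) → (1,3) → (0,3) → (0,4) → (1,4) → (2,4) → (3,4) → (3,3) → (3,2) → (4,2) → (4,3) → (4,4)
Directions: down, right, up, right, down, down, right, up, up, right, down, down, down, left, left, down, right, right

Solution:

┌─┬───┬───┐
│A│↱ ↓│↱ ↓│
│ ╵ ╷ │ ╷ │
│↳ ↑│↓│↑│↓│
├───┤ ╵ │ │
│   │↳ ↑│↓│
├─╴ ├───┘ │
│   │↓ ← ↲│
│ ╶─┘ ╶───┤
│    ↳ → B│
└─────────┘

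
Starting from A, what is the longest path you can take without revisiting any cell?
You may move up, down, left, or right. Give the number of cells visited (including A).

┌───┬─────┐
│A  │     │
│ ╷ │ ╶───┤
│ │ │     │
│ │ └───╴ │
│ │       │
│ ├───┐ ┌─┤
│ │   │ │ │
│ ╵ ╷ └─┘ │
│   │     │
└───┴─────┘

Finding longest simple path using DFS:
Start: (0, 0)
Longest path visits 13 cells
Path: A → right → down → down → right → right → right → up → left → left → up → right → right

Solution:

┌───┬─────┐
│A ↓│↱ → B│
│ ╷ │ ╶───┤
│ │↓│↑ ← ↰│
│ │ └───╴ │
│ │↳ → → ↑│
│ ├───┐ ┌─┤
│ │   │ │ │
│ ╵ ╷ └─┘ │
│   │     │
└───┴─────┘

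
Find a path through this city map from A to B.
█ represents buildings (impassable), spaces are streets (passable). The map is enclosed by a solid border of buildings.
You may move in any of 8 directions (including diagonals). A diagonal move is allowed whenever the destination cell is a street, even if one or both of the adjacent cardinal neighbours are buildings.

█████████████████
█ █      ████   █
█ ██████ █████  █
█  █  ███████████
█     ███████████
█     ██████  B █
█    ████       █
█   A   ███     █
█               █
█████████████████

Finding the shortest path from A to B:
Movement: 8-directional
Path length: 10 steps
Directions: right → right → right → down-right → right → right → right → up-right → up-right → up-right

Solution:

█████████████████
█ █      ████   █
█ ██████ █████  █
█  █  ███████████
█     ███████████
█     ██████  B █
█    ████    ↗  █
█   A→→↘███ ↗   █
█       →→→↗    █
█████████████████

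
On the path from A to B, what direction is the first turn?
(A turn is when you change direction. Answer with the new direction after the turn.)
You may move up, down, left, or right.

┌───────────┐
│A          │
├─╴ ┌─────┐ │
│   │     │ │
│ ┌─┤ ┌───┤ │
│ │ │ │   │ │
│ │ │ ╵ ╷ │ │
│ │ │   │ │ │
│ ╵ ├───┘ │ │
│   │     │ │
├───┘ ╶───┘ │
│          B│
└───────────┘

Directions: right, right, right, right, right, down, down, down, down, down
First turn direction: down

Solution:

┌───────────┐
│A → → → → ↓│
├─╴ ┌─────┐ │
│   │     │↓│
│ ┌─┤ ┌───┤ │
│ │ │ │   │↓│
│ │ │ ╵ ╷ │ │
│ │ │   │ │↓│
│ ╵ ├───┘ │ │
│   │     │↓│
├───┘ ╶───┘ │
│          B│
└───────────┘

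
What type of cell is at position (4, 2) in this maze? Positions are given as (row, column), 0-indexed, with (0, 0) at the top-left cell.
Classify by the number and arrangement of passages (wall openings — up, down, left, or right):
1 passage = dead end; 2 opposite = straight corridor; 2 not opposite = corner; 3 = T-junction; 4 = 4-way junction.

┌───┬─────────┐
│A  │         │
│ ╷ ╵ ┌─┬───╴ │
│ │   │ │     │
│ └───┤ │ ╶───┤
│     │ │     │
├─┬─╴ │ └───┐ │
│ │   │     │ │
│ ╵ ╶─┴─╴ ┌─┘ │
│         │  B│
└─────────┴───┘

Checking cell at (4, 2):
Number of passages: 2
Cell type: straight corridor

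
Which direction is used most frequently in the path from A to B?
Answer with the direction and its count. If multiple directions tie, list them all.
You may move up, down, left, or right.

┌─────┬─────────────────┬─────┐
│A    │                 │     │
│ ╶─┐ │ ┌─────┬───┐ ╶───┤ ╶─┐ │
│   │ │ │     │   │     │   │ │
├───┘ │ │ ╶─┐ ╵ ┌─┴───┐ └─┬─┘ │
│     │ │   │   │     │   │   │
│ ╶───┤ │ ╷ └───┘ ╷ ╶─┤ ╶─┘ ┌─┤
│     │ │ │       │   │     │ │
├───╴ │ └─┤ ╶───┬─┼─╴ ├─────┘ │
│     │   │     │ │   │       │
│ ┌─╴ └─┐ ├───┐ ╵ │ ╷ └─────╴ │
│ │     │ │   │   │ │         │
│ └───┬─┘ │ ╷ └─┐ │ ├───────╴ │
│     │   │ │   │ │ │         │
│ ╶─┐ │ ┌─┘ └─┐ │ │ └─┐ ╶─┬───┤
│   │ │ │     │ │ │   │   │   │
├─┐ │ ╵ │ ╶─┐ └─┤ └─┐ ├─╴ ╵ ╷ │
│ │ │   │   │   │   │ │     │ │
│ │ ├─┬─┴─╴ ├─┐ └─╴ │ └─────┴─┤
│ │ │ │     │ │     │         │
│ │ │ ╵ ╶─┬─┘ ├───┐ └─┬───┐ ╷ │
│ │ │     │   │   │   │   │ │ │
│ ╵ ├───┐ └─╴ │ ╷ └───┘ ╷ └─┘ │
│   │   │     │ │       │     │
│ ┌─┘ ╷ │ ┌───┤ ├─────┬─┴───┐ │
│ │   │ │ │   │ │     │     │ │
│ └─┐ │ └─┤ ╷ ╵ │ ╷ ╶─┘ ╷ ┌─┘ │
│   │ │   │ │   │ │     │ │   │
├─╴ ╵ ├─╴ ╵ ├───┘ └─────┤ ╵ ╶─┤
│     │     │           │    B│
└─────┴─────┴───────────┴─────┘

Directions: right, right, down, down, left, left, down, right, right, down, left, left, down, down, down, right, down, down, down, down, left, down, down, right, down, right, up, up, up, right, down, down, right, down, right, up, up, right, down, right, up, up, up, right, down, right, right, right, up, right, down, right, right, down, down, left, down, right
Counts: {'right': 20, 'down': 23, 'left': 6, 'up': 9}
Most common: down (23 times)

Solution:

┌─────┬─────────────────┬─────┐
│A → ↓│                 │     │
│ ╶─┐ │ ┌─────┬───┐ ╶───┤ ╶─┐ │
│   │↓│ │     │   │     │   │ │
├───┘ │ │ ╶─┐ ╵ ┌─┴───┐ └─┬─┘ │
│↓ ← ↲│ │   │   │     │   │   │
│ ╶───┤ │ ╷ └───┘ ╷ ╶─┤ ╶─┘ ┌─┤
│↳ → ↓│ │ │       │   │     │ │
├───╴ │ └─┤ ╶───┬─┼─╴ ├─────┘ │
│↓ ← ↲│   │     │ │   │       │
│ ┌─╴ └─┐ ├───┐ ╵ │ ╷ └─────╴ │
│↓│     │ │   │   │ │         │
│ └───┬─┘ │ ╷ └─┐ │ ├───────╴ │
│↓    │   │ │   │ │ │         │
│ ╶─┐ │ ┌─┘ └─┐ │ │ └─┐ ╶─┬───┤
│↳ ↓│ │ │     │ │ │   │   │   │
├─┐ │ ╵ │ ╶─┐ └─┤ └─┐ ├─╴ ╵ ╷ │
│ │↓│   │   │   │   │ │     │ │
│ │ ├─┬─┴─╴ ├─┐ └─╴ │ └─────┴─┤
│ │↓│ │     │ │     │         │
│ │ │ ╵ ╶─┬─┘ ├───┐ └─┬───┐ ╷ │
│ │↓│     │   │↱ ↓│   │↱ ↓│ │ │
│ ╵ ├───┐ └─╴ │ ╷ └───┘ ╷ └─┘ │
│↓ ↲│↱ ↓│     │↑│↳ → → ↑│↳ → ↓│
│ ┌─┘ ╷ │ ┌───┤ ├─────┬─┴───┐ │
│↓│  ↑│↓│ │↱ ↓│↑│     │     │↓│
│ └─┐ │ └─┤ ╷ ╵ │ ╷ ╶─┘ ╷ ┌─┘ │
│↳ ↓│↑│↳ ↓│↑│↳ ↑│ │     │ │↓ ↲│
├─╴ ╵ ├─╴ ╵ ├───┘ └─────┤ ╵ ╶─┤
│  ↳ ↑│  ↳ ↑│           │  ↳ B│
└─────┴─────┴───────────┴─────┘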